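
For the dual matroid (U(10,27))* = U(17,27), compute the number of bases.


The dual of U(r,n) is U(n-r, n) = U(17,27).
Bases of U(17,27) are all (17)-element subsets.
|B(M*)| = (27 choose 17) = 8436285.

8436285


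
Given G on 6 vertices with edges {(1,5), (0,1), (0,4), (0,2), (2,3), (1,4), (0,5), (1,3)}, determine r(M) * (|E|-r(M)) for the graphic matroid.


r(M) = |V| - c = 6 - 1 = 5.
nullity = |E| - r(M) = 8 - 5 = 3.
Product = 5 * 3 = 15.

15


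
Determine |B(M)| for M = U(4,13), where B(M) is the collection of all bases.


Bases of U(4,13) are all 4-element subsets of the 13-element ground set.
Number of bases = C(13,4).
(13 choose 4) = 715.

715


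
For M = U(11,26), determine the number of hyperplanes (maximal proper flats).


Hyperplanes of U(11,26) are flats of rank 10.
In a uniform matroid, these are exactly the (10)-element subsets.
Count = (26 choose 10) = 5311735.

5311735


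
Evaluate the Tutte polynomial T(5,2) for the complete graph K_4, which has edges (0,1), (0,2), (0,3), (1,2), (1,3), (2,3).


T(K_4; x,y) = x^3 + 3x^2 + 4xy + 2x + y^3 + 3y^2 + 2y.
Substituting x=5, y=2:
= 125 + 75 + 40 + 10 + 8 + 12 + 4
= 274.

274


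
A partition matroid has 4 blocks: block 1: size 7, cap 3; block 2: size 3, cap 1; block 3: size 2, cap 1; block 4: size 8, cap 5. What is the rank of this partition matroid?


Rank of a partition matroid = sum of min(|Si|, ci) for each block.
= min(7,3) + min(3,1) + min(2,1) + min(8,5)
= 3 + 1 + 1 + 5
= 10.

10


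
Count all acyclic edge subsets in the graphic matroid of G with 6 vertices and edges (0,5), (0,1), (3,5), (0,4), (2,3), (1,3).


An independent set in a graphic matroid is an acyclic edge subset.
G has 6 vertices and 6 edges.
Enumerate all 2^6 = 64 subsets, checking for acyclicity.
Total independent sets = 60.

60


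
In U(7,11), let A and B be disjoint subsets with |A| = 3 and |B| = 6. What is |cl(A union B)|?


|A union B| = 3 + 6 = 9 (disjoint).
In U(7,11), cl(S) = S if |S| < 7, else cl(S) = E.
Since 9 >= 7, cl(A union B) = E.
|cl(A union B)| = 11.

11


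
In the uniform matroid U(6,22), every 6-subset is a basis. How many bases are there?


Bases of U(6,22) are all 6-element subsets of the 22-element ground set.
Number of bases = C(22,6).
C(22,6) = 22! / (6! * 16!) = 74613.

74613


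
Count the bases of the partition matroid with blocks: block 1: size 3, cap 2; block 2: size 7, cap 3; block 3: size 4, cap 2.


A basis picks exactly ci elements from block i.
Number of bases = product of C(|Si|, ci).
= C(3,2) * C(7,3) * C(4,2)
= 3 * 35 * 6
= 630.

630


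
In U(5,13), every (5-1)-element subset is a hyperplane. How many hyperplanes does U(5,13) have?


Hyperplanes of U(5,13) are flats of rank 4.
In a uniform matroid, these are exactly the (4)-element subsets.
Count = C(13,4) = 13! / (4! * 9!) = 715.

715


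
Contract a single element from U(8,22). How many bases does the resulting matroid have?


Contracting e from U(8,22) gives U(7,21).
Bases of U(7,21) = C(21,7) = 116280.

116280


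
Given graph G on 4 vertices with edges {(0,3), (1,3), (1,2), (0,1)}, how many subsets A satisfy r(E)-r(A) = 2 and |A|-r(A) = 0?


R(x,y) = sum over A in 2^E of x^(r(E)-r(A)) * y^(|A|-r(A)).
G has 4 vertices, 4 edges. r(E) = 3.
Enumerate all 2^4 = 16 subsets.
Count subsets with r(E)-r(A)=2 and |A|-r(A)=0: 4.

4


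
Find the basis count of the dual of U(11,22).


The dual of U(r,n) is U(n-r, n) = U(11,22).
Bases of U(11,22) are all (11)-element subsets.
|B(M*)| = C(22,11) = 705432.

705432


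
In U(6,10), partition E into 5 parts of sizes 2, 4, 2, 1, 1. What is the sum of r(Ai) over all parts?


r(Ai) = min(|Ai|, 6) for each part.
Sum = min(2,6) + min(4,6) + min(2,6) + min(1,6) + min(1,6)
    = 2 + 4 + 2 + 1 + 1
    = 10.

10


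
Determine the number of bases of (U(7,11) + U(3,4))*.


(M1+M2)* = M1* + M2*.
M1* = U(4,11), bases: C(11,4) = 330.
M2* = U(1,4), bases: C(4,1) = 4.
|B(M*)| = 330 * 4 = 1320.

1320


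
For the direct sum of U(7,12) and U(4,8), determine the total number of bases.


Bases of a direct sum M1 + M2: |B| = |B(M1)| * |B(M2)|.
|B(U(7,12))| = C(12,7) = 792.
|B(U(4,8))| = C(8,4) = 70.
Total bases = 792 * 70 = 55440.

55440


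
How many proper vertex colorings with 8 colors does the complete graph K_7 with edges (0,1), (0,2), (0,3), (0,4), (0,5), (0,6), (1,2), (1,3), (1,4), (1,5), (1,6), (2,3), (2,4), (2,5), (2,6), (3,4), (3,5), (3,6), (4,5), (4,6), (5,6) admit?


P(K_7, k) = k(k-1)(k-2)...(k-6).
P(8) = (8) * (7) * (6) * (5) * (4) * (3) * (2) = 40320.

40320


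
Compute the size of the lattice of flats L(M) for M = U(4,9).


Flats of U(4,9): every subset of size < 4 is a flat, plus E itself.
Count = C(9,0) + C(9,1) + C(9,2) + C(9,3) + 1
     = 1 + 9 + 36 + 84 + 1
     = 131.

131


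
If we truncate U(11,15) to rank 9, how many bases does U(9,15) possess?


Truncating U(11,15) to rank 9 gives U(9,15).
Bases of U(9,15) are all 9-element subsets of 15 elements.
Number of bases = C(15,9) = 5005.

5005


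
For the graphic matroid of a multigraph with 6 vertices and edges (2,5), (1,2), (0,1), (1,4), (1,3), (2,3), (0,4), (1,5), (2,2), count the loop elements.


In a graphic matroid, a loop is a self-loop edge (u,u) with rank 0.
Examining all 9 edges for self-loops...
Self-loops found: (2,2)
Number of loops = 1.

1


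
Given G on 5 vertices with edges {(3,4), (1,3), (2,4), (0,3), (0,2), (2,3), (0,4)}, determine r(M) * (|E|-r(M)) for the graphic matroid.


r(M) = |V| - c = 5 - 1 = 4.
nullity = |E| - r(M) = 7 - 4 = 3.
Product = 4 * 3 = 12.

12


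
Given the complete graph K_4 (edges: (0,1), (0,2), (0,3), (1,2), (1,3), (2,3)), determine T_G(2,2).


T(K_4; x,y) = x^3 + 3x^2 + 4xy + 2x + y^3 + 3y^2 + 2y.
Substituting x=2, y=2:
= 8 + 12 + 16 + 4 + 8 + 12 + 4
= 64.

64


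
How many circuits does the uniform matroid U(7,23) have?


In U(7,23), circuits are the (8)-element subsets.
Any set of 8 elements is dependent, and removing any one element gives
an independent set of size 7, so it is a minimal dependent set.
Number of circuits = (23 choose 8) = 490314.

490314


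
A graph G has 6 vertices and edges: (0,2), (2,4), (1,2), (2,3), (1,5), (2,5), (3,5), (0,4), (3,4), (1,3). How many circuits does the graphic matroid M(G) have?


A circuit in a graphic matroid = edge set of a simple cycle.
G has 6 vertices and 10 edges.
Enumerating all minimal edge subsets forming cycles...
Total circuits found: 18.

18


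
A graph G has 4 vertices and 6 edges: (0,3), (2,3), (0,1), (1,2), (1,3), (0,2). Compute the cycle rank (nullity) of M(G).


Cycle rank (nullity) = |E| - r(M) = |E| - (|V| - c).
|E| = 6, |V| = 4, c = 1.
Nullity = 6 - (4 - 1) = 6 - 3 = 3.

3


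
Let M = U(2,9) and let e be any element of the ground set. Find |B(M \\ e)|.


Deleting e from U(2,9) gives U(2,8) since n > r.
Bases of U(2,8) = (8 choose 2) = 28.

28


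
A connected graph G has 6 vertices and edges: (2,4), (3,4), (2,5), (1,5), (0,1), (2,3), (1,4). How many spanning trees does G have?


By Kirchhoff's matrix tree theorem, the number of spanning trees equals
the determinant of any cofactor of the Laplacian matrix L.
G has 6 vertices and 7 edges.
Computing the (5 x 5) cofactor determinant gives 11.

11


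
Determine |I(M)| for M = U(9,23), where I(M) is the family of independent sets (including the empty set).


Independent sets of U(9,23) are all subsets of size <= 9.
Count = (23 choose 0) + (23 choose 1) + (23 choose 2) + (23 choose 3) + (23 choose 4) + (23 choose 5) + (23 choose 6) + (23 choose 7) + (23 choose 8) + (23 choose 9)
     = 1 + 23 + 253 + 1771 + 8855 + 33649 + 100947 + 245157 + 490314 + 817190
     = 1698160.

1698160


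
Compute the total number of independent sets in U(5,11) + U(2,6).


For a direct sum, |I(M1+M2)| = |I(M1)| * |I(M2)|.
|I(U(5,11))| = sum C(11,k) for k=0..5 = 1024.
|I(U(2,6))| = sum C(6,k) for k=0..2 = 22.
Total = 1024 * 22 = 22528.

22528


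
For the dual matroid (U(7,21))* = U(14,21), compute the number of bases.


The dual of U(r,n) is U(n-r, n) = U(14,21).
Bases of U(14,21) are all (14)-element subsets.
|B(M*)| = C(21,14) = 21! / (14! * 7!) = 116280.

116280


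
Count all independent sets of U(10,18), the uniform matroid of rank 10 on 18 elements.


Independent sets of U(10,18) are all subsets of size <= 10.
Count = (18 choose 0) + (18 choose 1) + (18 choose 2) + (18 choose 3) + (18 choose 4) + (18 choose 5) + (18 choose 6) + (18 choose 7) + (18 choose 8) + (18 choose 9) + (18 choose 10)
     = 1 + 18 + 153 + 816 + 3060 + 8568 + 18564 + 31824 + 43758 + 48620 + 43758
     = 199140.

199140


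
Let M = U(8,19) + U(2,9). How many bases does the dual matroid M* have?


(M1+M2)* = M1* + M2*.
M1* = U(11,19), bases: C(19,11) = 75582.
M2* = U(7,9), bases: C(9,7) = 36.
|B(M*)| = 75582 * 36 = 2720952.

2720952


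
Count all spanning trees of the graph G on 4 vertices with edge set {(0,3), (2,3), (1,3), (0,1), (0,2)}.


By Kirchhoff's matrix tree theorem, the number of spanning trees equals
the determinant of any cofactor of the Laplacian matrix L.
G has 4 vertices and 5 edges.
Computing the (3 x 3) cofactor determinant gives 8.

8


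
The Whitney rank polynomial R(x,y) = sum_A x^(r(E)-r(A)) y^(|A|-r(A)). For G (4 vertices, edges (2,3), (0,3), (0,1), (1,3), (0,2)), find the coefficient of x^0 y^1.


R(x,y) = sum over A in 2^E of x^(r(E)-r(A)) * y^(|A|-r(A)).
G has 4 vertices, 5 edges. r(E) = 3.
Enumerate all 2^5 = 32 subsets.
Count subsets with r(E)-r(A)=0 and |A|-r(A)=1: 5.

5


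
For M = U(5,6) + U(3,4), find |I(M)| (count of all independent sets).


For a direct sum, |I(M1+M2)| = |I(M1)| * |I(M2)|.
|I(U(5,6))| = sum C(6,k) for k=0..5 = 63.
|I(U(3,4))| = sum C(4,k) for k=0..3 = 15.
Total = 63 * 15 = 945.

945


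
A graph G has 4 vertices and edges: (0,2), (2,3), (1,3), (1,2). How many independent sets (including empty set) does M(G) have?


An independent set in a graphic matroid is an acyclic edge subset.
G has 4 vertices and 4 edges.
Enumerate all 2^4 = 16 subsets, checking for acyclicity.
Total independent sets = 14.

14


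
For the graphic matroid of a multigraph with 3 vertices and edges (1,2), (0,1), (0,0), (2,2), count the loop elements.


In a graphic matroid, a loop is a self-loop edge (u,u) with rank 0.
Examining all 4 edges for self-loops...
Self-loops found: (0,0), (2,2)
Number of loops = 2.

2


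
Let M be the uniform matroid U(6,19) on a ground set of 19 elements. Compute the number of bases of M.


Bases of U(6,19) are all 6-element subsets of the 19-element ground set.
Number of bases = C(19,6).
C(19,6) = 27132.

27132


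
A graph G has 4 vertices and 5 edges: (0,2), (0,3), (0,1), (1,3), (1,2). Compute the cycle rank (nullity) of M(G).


Cycle rank (nullity) = |E| - r(M) = |E| - (|V| - c).
|E| = 5, |V| = 4, c = 1.
Nullity = 5 - (4 - 1) = 5 - 3 = 2.

2


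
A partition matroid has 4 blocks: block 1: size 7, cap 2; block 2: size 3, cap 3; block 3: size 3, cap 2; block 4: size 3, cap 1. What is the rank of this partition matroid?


Rank of a partition matroid = sum of min(|Si|, ci) for each block.
= min(7,2) + min(3,3) + min(3,2) + min(3,1)
= 2 + 3 + 2 + 1
= 8.

8


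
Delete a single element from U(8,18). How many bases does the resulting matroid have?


Deleting e from U(8,18) gives U(8,17) since n > r.
Bases of U(8,17) = C(17,8) = 24310.

24310


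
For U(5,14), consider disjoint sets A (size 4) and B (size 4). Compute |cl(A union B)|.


|A union B| = 4 + 4 = 8 (disjoint).
In U(5,14), cl(S) = S if |S| < 5, else cl(S) = E.
Since 8 >= 5, cl(A union B) = E.
|cl(A union B)| = 14.

14


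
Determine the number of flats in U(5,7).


Flats of U(5,7): every subset of size < 5 is a flat, plus E itself.
Count = (7 choose 0) + (7 choose 1) + (7 choose 2) + (7 choose 3) + (7 choose 4) + 1
     = 1 + 7 + 21 + 35 + 35 + 1
     = 100.

100


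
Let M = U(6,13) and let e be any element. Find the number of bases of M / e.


Contracting e from U(6,13) gives U(5,12).
Bases of U(5,12) = (12 choose 5) = 792.

792


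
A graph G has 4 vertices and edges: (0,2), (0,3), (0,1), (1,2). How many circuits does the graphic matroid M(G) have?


A circuit in a graphic matroid = edge set of a simple cycle.
G has 4 vertices and 4 edges.
Enumerating all minimal edge subsets forming cycles...
Total circuits found: 1.

1


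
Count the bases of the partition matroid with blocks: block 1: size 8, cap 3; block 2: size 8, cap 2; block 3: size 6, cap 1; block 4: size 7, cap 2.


A basis picks exactly ci elements from block i.
Number of bases = product of C(|Si|, ci).
= C(8,3) * C(8,2) * C(6,1) * C(7,2)
= 56 * 28 * 6 * 21
= 197568.

197568


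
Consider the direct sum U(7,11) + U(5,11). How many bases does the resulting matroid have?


Bases of a direct sum M1 + M2: |B| = |B(M1)| * |B(M2)|.
|B(U(7,11))| = C(11,7) = 330.
|B(U(5,11))| = C(11,5) = 462.
Total bases = 330 * 462 = 152460.

152460


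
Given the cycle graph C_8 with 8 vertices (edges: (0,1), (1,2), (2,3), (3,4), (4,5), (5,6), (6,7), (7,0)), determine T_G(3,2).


T(C_8; x,y) = x + x^2 + ... + x^(7) + y.
T(3,2) = 3^1 + 3^2 + 3^3 + 3^4 + 3^5 + 3^6 + 3^7 + 2
= 3 + 9 + 27 + 81 + 243 + 729 + 2187 + 2
= 3281.

3281


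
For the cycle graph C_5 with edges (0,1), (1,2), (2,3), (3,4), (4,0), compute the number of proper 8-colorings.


P(C_5, k) = (k-1)^5 + (-1)^5*(k-1).
P(8) = (7)^5 - 7
= 16807 - 7 = 16800.

16800


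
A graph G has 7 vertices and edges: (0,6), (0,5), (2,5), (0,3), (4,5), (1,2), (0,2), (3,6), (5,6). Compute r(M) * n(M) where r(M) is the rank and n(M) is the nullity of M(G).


r(M) = |V| - c = 7 - 1 = 6.
nullity = |E| - r(M) = 9 - 6 = 3.
Product = 6 * 3 = 18.

18


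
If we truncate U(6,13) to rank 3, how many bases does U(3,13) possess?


Truncating U(6,13) to rank 3 gives U(3,13).
Bases of U(3,13) are all 3-element subsets of 13 elements.
Number of bases = C(13,3) = 13! / (3! * 10!) = 286.

286


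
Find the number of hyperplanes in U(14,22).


Hyperplanes of U(14,22) are flats of rank 13.
In a uniform matroid, these are exactly the (13)-element subsets.
Count = (22 choose 13) = 497420.

497420


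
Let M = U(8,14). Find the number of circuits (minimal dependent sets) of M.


In U(8,14), circuits are the (9)-element subsets.
Any set of 9 elements is dependent, and removing any one element gives
an independent set of size 8, so it is a minimal dependent set.
Number of circuits = C(14,9) = 14! / (9! * 5!) = 2002.

2002


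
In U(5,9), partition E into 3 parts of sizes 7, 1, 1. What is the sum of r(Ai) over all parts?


r(Ai) = min(|Ai|, 5) for each part.
Sum = min(7,5) + min(1,5) + min(1,5)
    = 5 + 1 + 1
    = 7.

7


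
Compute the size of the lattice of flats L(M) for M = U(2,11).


Flats of U(2,11): every subset of size < 2 is a flat, plus E itself.
Count = C(11,0) + C(11,1) + 1
     = 1 + 11 + 1
     = 13.

13


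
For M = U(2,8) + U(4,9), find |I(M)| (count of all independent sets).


For a direct sum, |I(M1+M2)| = |I(M1)| * |I(M2)|.
|I(U(2,8))| = sum C(8,k) for k=0..2 = 37.
|I(U(4,9))| = sum C(9,k) for k=0..4 = 256.
Total = 37 * 256 = 9472.

9472


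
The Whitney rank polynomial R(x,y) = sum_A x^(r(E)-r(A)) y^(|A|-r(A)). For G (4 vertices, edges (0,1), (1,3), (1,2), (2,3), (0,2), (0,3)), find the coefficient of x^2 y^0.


R(x,y) = sum over A in 2^E of x^(r(E)-r(A)) * y^(|A|-r(A)).
G has 4 vertices, 6 edges. r(E) = 3.
Enumerate all 2^6 = 64 subsets.
Count subsets with r(E)-r(A)=2 and |A|-r(A)=0: 6.

6


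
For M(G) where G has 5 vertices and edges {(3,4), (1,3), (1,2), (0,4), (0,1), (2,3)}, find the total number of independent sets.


An independent set in a graphic matroid is an acyclic edge subset.
G has 5 vertices and 6 edges.
Enumerate all 2^6 = 64 subsets, checking for acyclicity.
Total independent sets = 52.

52


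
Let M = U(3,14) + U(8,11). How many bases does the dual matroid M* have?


(M1+M2)* = M1* + M2*.
M1* = U(11,14), bases: C(14,11) = 364.
M2* = U(3,11), bases: C(11,3) = 165.
|B(M*)| = 364 * 165 = 60060.

60060


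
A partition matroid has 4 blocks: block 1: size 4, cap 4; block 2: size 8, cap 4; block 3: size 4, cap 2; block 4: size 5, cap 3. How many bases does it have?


A basis picks exactly ci elements from block i.
Number of bases = product of C(|Si|, ci).
= C(4,4) * C(8,4) * C(4,2) * C(5,3)
= 1 * 70 * 6 * 10
= 4200.

4200


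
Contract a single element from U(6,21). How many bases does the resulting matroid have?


Contracting e from U(6,21) gives U(5,20).
Bases of U(5,20) = C(20,5) = 20! / (5! * 15!) = 15504.

15504


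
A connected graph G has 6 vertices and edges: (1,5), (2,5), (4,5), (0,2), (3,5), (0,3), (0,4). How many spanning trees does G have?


By Kirchhoff's matrix tree theorem, the number of spanning trees equals
the determinant of any cofactor of the Laplacian matrix L.
G has 6 vertices and 7 edges.
Computing the (5 x 5) cofactor determinant gives 12.

12


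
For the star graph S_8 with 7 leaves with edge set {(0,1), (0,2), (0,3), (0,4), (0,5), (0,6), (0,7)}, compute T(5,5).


A star on 8 vertices is a tree with 7 edges.
T(x,y) = x^(7) for any tree.
T(5,5) = 5^7 = 78125.

78125


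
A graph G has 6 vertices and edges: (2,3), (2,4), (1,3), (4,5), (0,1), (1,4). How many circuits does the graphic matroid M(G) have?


A circuit in a graphic matroid = edge set of a simple cycle.
G has 6 vertices and 6 edges.
Enumerating all minimal edge subsets forming cycles...
Total circuits found: 1.

1


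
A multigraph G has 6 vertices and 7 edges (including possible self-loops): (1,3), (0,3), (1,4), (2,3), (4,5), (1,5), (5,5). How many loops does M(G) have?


In a graphic matroid, a loop is a self-loop edge (u,u) with rank 0.
Examining all 7 edges for self-loops...
Self-loops found: (5,5)
Number of loops = 1.

1


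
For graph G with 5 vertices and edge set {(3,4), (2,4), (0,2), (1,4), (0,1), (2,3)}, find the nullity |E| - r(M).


Cycle rank (nullity) = |E| - r(M) = |E| - (|V| - c).
|E| = 6, |V| = 5, c = 1.
Nullity = 6 - (5 - 1) = 6 - 4 = 2.

2


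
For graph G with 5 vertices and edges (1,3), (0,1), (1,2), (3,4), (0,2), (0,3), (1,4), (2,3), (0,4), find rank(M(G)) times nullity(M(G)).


r(M) = |V| - c = 5 - 1 = 4.
nullity = |E| - r(M) = 9 - 4 = 5.
Product = 4 * 5 = 20.

20


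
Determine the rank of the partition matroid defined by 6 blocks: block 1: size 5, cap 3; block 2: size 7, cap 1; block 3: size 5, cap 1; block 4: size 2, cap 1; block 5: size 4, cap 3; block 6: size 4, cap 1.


Rank of a partition matroid = sum of min(|Si|, ci) for each block.
= min(5,3) + min(7,1) + min(5,1) + min(2,1) + min(4,3) + min(4,1)
= 3 + 1 + 1 + 1 + 3 + 1
= 10.

10


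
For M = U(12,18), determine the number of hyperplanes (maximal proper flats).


Hyperplanes of U(12,18) are flats of rank 11.
In a uniform matroid, these are exactly the (11)-element subsets.
Count = (18 choose 11) = 31824.

31824


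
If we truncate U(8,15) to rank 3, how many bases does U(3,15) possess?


Truncating U(8,15) to rank 3 gives U(3,15).
Bases of U(3,15) are all 3-element subsets of 15 elements.
Number of bases = (15 choose 3) = 455.

455


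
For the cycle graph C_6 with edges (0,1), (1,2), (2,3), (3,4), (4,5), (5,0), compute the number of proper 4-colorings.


P(C_6, k) = (k-1)^6 + (-1)^6*(k-1).
P(4) = (3)^6 + 3
= 729 + 3 = 732.

732


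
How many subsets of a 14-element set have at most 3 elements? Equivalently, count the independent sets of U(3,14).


Independent sets of U(3,14) are all subsets of size <= 3.
Count = C(14,0) + C(14,1) + C(14,2) + C(14,3)
     = 1 + 14 + 91 + 364
     = 470.

470


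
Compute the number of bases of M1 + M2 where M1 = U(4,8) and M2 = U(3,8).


Bases of a direct sum M1 + M2: |B| = |B(M1)| * |B(M2)|.
|B(U(4,8))| = C(8,4) = 70.
|B(U(3,8))| = C(8,3) = 56.
Total bases = 70 * 56 = 3920.

3920


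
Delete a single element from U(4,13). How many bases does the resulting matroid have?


Deleting e from U(4,13) gives U(4,12) since n > r.
Bases of U(4,12) = C(12,4) = 12! / (4! * 8!) = 495.

495


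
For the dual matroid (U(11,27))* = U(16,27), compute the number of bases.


The dual of U(r,n) is U(n-r, n) = U(16,27).
Bases of U(16,27) are all (16)-element subsets.
|B(M*)| = C(27,16) = 13037895.

13037895


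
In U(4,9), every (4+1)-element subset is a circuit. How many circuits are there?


In U(4,9), circuits are the (5)-element subsets.
Any set of 5 elements is dependent, and removing any one element gives
an independent set of size 4, so it is a minimal dependent set.
Number of circuits = (9 choose 5) = 126.

126


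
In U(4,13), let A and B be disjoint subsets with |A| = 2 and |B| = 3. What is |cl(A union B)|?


|A union B| = 2 + 3 = 5 (disjoint).
In U(4,13), cl(S) = S if |S| < 4, else cl(S) = E.
Since 5 >= 4, cl(A union B) = E.
|cl(A union B)| = 13.

13


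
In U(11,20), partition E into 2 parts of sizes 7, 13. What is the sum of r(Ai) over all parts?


r(Ai) = min(|Ai|, 11) for each part.
Sum = min(7,11) + min(13,11)
    = 7 + 11
    = 18.

18


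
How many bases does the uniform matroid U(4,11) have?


Bases of U(4,11) are all 4-element subsets of the 11-element ground set.
Number of bases = C(11,4).
C(11,4) = (11 * 10 * 9 * 8) / (1 * 2 * 3 * 4) = 330.

330


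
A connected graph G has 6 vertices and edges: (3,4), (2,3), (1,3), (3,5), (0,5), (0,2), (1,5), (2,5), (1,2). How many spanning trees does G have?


By Kirchhoff's matrix tree theorem, the number of spanning trees equals
the determinant of any cofactor of the Laplacian matrix L.
G has 6 vertices and 9 edges.
Computing the (5 x 5) cofactor determinant gives 40.

40


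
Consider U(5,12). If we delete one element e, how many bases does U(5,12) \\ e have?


Deleting e from U(5,12) gives U(5,11) since n > r.
Bases of U(5,11) = (11 choose 5) = 462.

462


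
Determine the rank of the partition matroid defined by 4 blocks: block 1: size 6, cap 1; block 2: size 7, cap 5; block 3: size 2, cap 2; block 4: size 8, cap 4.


Rank of a partition matroid = sum of min(|Si|, ci) for each block.
= min(6,1) + min(7,5) + min(2,2) + min(8,4)
= 1 + 5 + 2 + 4
= 12.

12


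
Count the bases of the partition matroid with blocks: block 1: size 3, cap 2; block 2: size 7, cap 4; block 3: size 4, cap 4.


A basis picks exactly ci elements from block i.
Number of bases = product of C(|Si|, ci).
= C(3,2) * C(7,4) * C(4,4)
= 3 * 35 * 1
= 105.

105


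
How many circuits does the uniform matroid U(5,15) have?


In U(5,15), circuits are the (6)-element subsets.
Any set of 6 elements is dependent, and removing any one element gives
an independent set of size 5, so it is a minimal dependent set.
Number of circuits = C(15,6) = 5005.

5005


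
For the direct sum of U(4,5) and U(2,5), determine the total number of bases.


Bases of a direct sum M1 + M2: |B| = |B(M1)| * |B(M2)|.
|B(U(4,5))| = C(5,4) = 5.
|B(U(2,5))| = C(5,2) = 10.
Total bases = 5 * 10 = 50.

50


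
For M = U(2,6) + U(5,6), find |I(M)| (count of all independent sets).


For a direct sum, |I(M1+M2)| = |I(M1)| * |I(M2)|.
|I(U(2,6))| = sum C(6,k) for k=0..2 = 22.
|I(U(5,6))| = sum C(6,k) for k=0..5 = 63.
Total = 22 * 63 = 1386.

1386


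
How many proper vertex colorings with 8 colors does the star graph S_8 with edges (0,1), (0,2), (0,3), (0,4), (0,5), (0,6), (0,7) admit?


P(tree, k) = k * (k-1)^(7) for any tree on 8 vertices.
P(8) = 8 * 7^7 = 8 * 823543 = 6588344.

6588344


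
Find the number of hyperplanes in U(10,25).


Hyperplanes of U(10,25) are flats of rank 9.
In a uniform matroid, these are exactly the (9)-element subsets.
Count = (25 choose 9) = 2042975.

2042975


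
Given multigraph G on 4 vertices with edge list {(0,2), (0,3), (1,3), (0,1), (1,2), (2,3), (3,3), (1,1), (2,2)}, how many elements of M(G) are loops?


In a graphic matroid, a loop is a self-loop edge (u,u) with rank 0.
Examining all 9 edges for self-loops...
Self-loops found: (3,3), (1,1), (2,2)
Number of loops = 3.

3


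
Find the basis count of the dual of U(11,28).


The dual of U(r,n) is U(n-r, n) = U(17,28).
Bases of U(17,28) are all (17)-element subsets.
|B(M*)| = C(28,17) = 28! / (17! * 11!) = 21474180.

21474180


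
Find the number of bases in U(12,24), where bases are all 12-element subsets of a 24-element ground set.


Bases of U(12,24) are all 12-element subsets of the 24-element ground set.
Number of bases = C(24,12).
(24 choose 12) = 2704156.

2704156


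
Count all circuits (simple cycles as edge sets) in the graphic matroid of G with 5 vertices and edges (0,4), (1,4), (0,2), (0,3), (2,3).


A circuit in a graphic matroid = edge set of a simple cycle.
G has 5 vertices and 5 edges.
Enumerating all minimal edge subsets forming cycles...
Total circuits found: 1.

1


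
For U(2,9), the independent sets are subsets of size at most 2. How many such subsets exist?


Independent sets of U(2,9) are all subsets of size <= 2.
Count = C(9,0) + C(9,1) + C(9,2)
     = 1 + 9 + 36
     = 46.

46


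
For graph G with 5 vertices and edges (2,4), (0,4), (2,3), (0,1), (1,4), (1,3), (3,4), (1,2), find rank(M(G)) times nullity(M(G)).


r(M) = |V| - c = 5 - 1 = 4.
nullity = |E| - r(M) = 8 - 4 = 4.
Product = 4 * 4 = 16.

16


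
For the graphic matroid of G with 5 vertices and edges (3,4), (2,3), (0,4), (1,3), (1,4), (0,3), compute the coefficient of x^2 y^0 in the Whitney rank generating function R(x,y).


R(x,y) = sum over A in 2^E of x^(r(E)-r(A)) * y^(|A|-r(A)).
G has 5 vertices, 6 edges. r(E) = 4.
Enumerate all 2^6 = 64 subsets.
Count subsets with r(E)-r(A)=2 and |A|-r(A)=0: 15.

15


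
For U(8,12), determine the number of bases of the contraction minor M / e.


Contracting e from U(8,12) gives U(7,11).
Bases of U(7,11) = C(11,7) = 11! / (7! * 4!) = 330.

330


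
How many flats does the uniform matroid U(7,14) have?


Flats of U(7,14): every subset of size < 7 is a flat, plus E itself.
Count = (14 choose 0) + (14 choose 1) + (14 choose 2) + (14 choose 3) + (14 choose 4) + (14 choose 5) + (14 choose 6) + 1
     = 1 + 14 + 91 + 364 + 1001 + 2002 + 3003 + 1
     = 6477.

6477


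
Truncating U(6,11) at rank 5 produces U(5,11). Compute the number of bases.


Truncating U(6,11) to rank 5 gives U(5,11).
Bases of U(5,11) are all 5-element subsets of 11 elements.
Number of bases = C(11,5) = 11! / (5! * 6!) = 462.

462


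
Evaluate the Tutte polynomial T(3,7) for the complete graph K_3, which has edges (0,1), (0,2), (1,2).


T(K_3; x,y) = x^2 + x + y.
T(3,7) = 9 + 3 + 7 = 19.

19


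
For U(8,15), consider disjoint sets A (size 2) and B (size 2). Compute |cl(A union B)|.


|A union B| = 2 + 2 = 4 (disjoint).
In U(8,15), cl(S) = S if |S| < 8, else cl(S) = E.
Since 4 < 8, cl(A union B) = A union B.
|cl(A union B)| = 4.

4


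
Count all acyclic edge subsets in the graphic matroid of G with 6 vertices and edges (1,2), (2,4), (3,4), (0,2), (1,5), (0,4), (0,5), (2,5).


An independent set in a graphic matroid is an acyclic edge subset.
G has 6 vertices and 8 edges.
Enumerate all 2^8 = 256 subsets, checking for acyclicity.
Total independent sets = 164.

164


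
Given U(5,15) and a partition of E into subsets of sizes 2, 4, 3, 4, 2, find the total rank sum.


r(Ai) = min(|Ai|, 5) for each part.
Sum = min(2,5) + min(4,5) + min(3,5) + min(4,5) + min(2,5)
    = 2 + 4 + 3 + 4 + 2
    = 15.

15


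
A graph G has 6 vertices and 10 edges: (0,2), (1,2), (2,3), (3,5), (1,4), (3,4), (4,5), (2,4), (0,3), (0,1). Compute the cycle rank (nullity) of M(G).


Cycle rank (nullity) = |E| - r(M) = |E| - (|V| - c).
|E| = 10, |V| = 6, c = 1.
Nullity = 10 - (6 - 1) = 10 - 5 = 5.

5


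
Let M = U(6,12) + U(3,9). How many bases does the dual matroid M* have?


(M1+M2)* = M1* + M2*.
M1* = U(6,12), bases: C(12,6) = 924.
M2* = U(6,9), bases: C(9,6) = 84.
|B(M*)| = 924 * 84 = 77616.

77616


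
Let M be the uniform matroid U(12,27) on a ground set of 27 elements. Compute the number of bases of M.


Bases of U(12,27) are all 12-element subsets of the 27-element ground set.
Number of bases = C(27,12).
(27 choose 12) = 17383860.

17383860


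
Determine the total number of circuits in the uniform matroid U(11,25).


In U(11,25), circuits are the (12)-element subsets.
Any set of 12 elements is dependent, and removing any one element gives
an independent set of size 11, so it is a minimal dependent set.
Number of circuits = C(25,12) = 5200300.

5200300


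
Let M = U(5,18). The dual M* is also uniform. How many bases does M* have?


The dual of U(r,n) is U(n-r, n) = U(13,18).
Bases of U(13,18) are all (13)-element subsets.
|B(M*)| = C(18,13) = 18! / (13! * 5!) = 8568.

8568


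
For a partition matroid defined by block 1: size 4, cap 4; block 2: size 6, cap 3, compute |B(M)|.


A basis picks exactly ci elements from block i.
Number of bases = product of C(|Si|, ci).
= C(4,4) * C(6,3)
= 1 * 20
= 20.

20


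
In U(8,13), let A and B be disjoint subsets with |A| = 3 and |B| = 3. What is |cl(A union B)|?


|A union B| = 3 + 3 = 6 (disjoint).
In U(8,13), cl(S) = S if |S| < 8, else cl(S) = E.
Since 6 < 8, cl(A union B) = A union B.
|cl(A union B)| = 6.

6


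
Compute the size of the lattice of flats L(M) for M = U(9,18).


Flats of U(9,18): every subset of size < 9 is a flat, plus E itself.
Count = C(18,0) + C(18,1) + C(18,2) + C(18,3) + C(18,4) + C(18,5) + C(18,6) + C(18,7) + C(18,8) + 1
     = 1 + 18 + 153 + 816 + 3060 + 8568 + 18564 + 31824 + 43758 + 1
     = 106763.

106763


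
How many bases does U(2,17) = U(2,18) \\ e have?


Deleting e from U(2,18) gives U(2,17) since n > r.
Bases of U(2,17) = C(17,2) = (17 * 16) / (1 * 2) = 136.

136


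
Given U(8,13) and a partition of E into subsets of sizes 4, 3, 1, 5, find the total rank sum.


r(Ai) = min(|Ai|, 8) for each part.
Sum = min(4,8) + min(3,8) + min(1,8) + min(5,8)
    = 4 + 3 + 1 + 5
    = 13.

13


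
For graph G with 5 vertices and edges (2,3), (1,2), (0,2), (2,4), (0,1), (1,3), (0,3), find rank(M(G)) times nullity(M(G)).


r(M) = |V| - c = 5 - 1 = 4.
nullity = |E| - r(M) = 7 - 4 = 3.
Product = 4 * 3 = 12.

12


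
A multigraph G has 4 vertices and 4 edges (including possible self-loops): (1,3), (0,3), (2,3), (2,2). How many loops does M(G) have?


In a graphic matroid, a loop is a self-loop edge (u,u) with rank 0.
Examining all 4 edges for self-loops...
Self-loops found: (2,2)
Number of loops = 1.

1


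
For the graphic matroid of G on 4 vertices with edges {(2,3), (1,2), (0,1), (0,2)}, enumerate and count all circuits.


A circuit in a graphic matroid = edge set of a simple cycle.
G has 4 vertices and 4 edges.
Enumerating all minimal edge subsets forming cycles...
Total circuits found: 1.

1


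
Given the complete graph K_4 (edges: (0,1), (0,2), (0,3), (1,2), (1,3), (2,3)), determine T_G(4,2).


T(K_4; x,y) = x^3 + 3x^2 + 4xy + 2x + y^3 + 3y^2 + 2y.
Substituting x=4, y=2:
= 64 + 48 + 32 + 8 + 8 + 12 + 4
= 176.

176


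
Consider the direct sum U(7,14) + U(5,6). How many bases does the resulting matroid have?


Bases of a direct sum M1 + M2: |B| = |B(M1)| * |B(M2)|.
|B(U(7,14))| = C(14,7) = 3432.
|B(U(5,6))| = C(6,5) = 6.
Total bases = 3432 * 6 = 20592.

20592


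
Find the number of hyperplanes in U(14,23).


Hyperplanes of U(14,23) are flats of rank 13.
In a uniform matroid, these are exactly the (13)-element subsets.
Count = C(23,13) = 23! / (13! * 10!) = 1144066.

1144066


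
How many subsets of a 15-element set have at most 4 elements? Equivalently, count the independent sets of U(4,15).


Independent sets of U(4,15) are all subsets of size <= 4.
Count = C(15,0) + C(15,1) + C(15,2) + C(15,3) + C(15,4)
     = 1 + 15 + 105 + 455 + 1365
     = 1941.

1941


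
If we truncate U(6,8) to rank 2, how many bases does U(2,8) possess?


Truncating U(6,8) to rank 2 gives U(2,8).
Bases of U(2,8) are all 2-element subsets of 8 elements.
Number of bases = C(8,2) = 8! / (2! * 6!) = 28.

28


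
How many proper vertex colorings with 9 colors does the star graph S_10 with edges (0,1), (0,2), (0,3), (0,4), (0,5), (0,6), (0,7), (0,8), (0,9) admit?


P(tree, k) = k * (k-1)^(9) for any tree on 10 vertices.
P(9) = 9 * 8^9 = 9 * 134217728 = 1207959552.

1207959552


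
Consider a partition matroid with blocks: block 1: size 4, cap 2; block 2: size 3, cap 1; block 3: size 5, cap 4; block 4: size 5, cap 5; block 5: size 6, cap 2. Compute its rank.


Rank of a partition matroid = sum of min(|Si|, ci) for each block.
= min(4,2) + min(3,1) + min(5,4) + min(5,5) + min(6,2)
= 2 + 1 + 4 + 5 + 2
= 14.

14


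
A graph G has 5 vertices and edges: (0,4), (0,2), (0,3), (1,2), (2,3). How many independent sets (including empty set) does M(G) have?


An independent set in a graphic matroid is an acyclic edge subset.
G has 5 vertices and 5 edges.
Enumerate all 2^5 = 32 subsets, checking for acyclicity.
Total independent sets = 28.

28


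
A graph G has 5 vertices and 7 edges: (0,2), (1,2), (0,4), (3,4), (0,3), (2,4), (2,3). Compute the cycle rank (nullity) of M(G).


Cycle rank (nullity) = |E| - r(M) = |E| - (|V| - c).
|E| = 7, |V| = 5, c = 1.
Nullity = 7 - (5 - 1) = 7 - 4 = 3.

3


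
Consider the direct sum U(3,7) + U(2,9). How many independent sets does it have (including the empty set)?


For a direct sum, |I(M1+M2)| = |I(M1)| * |I(M2)|.
|I(U(3,7))| = sum C(7,k) for k=0..3 = 64.
|I(U(2,9))| = sum C(9,k) for k=0..2 = 46.
Total = 64 * 46 = 2944.

2944


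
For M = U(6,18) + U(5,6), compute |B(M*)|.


(M1+M2)* = M1* + M2*.
M1* = U(12,18), bases: C(18,12) = 18564.
M2* = U(1,6), bases: C(6,1) = 6.
|B(M*)| = 18564 * 6 = 111384.

111384


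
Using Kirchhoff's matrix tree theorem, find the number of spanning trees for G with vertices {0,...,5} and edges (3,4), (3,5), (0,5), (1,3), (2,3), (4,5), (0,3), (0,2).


By Kirchhoff's matrix tree theorem, the number of spanning trees equals
the determinant of any cofactor of the Laplacian matrix L.
G has 6 vertices and 8 edges.
Computing the (5 x 5) cofactor determinant gives 21.

21


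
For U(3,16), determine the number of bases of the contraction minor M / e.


Contracting e from U(3,16) gives U(2,15).
Bases of U(2,15) = (15 choose 2) = 105.

105


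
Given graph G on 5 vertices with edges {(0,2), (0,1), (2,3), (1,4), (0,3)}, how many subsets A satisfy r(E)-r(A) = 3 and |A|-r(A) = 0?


R(x,y) = sum over A in 2^E of x^(r(E)-r(A)) * y^(|A|-r(A)).
G has 5 vertices, 5 edges. r(E) = 4.
Enumerate all 2^5 = 32 subsets.
Count subsets with r(E)-r(A)=3 and |A|-r(A)=0: 5.

5


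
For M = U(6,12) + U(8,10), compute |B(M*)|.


(M1+M2)* = M1* + M2*.
M1* = U(6,12), bases: C(12,6) = 924.
M2* = U(2,10), bases: C(10,2) = 45.
|B(M*)| = 924 * 45 = 41580.

41580


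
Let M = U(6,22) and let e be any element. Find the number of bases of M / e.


Contracting e from U(6,22) gives U(5,21).
Bases of U(5,21) = (21 choose 5) = 20349.

20349


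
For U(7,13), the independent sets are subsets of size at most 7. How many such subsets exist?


Independent sets of U(7,13) are all subsets of size <= 7.
Count = C(13,0) + C(13,1) + C(13,2) + C(13,3) + C(13,4) + C(13,5) + C(13,6) + C(13,7)
     = 1 + 13 + 78 + 286 + 715 + 1287 + 1716 + 1716
     = 5812.

5812


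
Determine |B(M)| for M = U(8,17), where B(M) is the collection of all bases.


Bases of U(8,17) are all 8-element subsets of the 17-element ground set.
Number of bases = C(17,8).
(17 choose 8) = 24310.

24310


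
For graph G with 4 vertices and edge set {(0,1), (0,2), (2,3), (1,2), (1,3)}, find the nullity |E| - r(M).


Cycle rank (nullity) = |E| - r(M) = |E| - (|V| - c).
|E| = 5, |V| = 4, c = 1.
Nullity = 5 - (4 - 1) = 5 - 3 = 2.

2


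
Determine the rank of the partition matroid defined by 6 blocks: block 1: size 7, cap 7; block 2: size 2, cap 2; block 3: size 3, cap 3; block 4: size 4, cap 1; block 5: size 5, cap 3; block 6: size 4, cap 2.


Rank of a partition matroid = sum of min(|Si|, ci) for each block.
= min(7,7) + min(2,2) + min(3,3) + min(4,1) + min(5,3) + min(4,2)
= 7 + 2 + 3 + 1 + 3 + 2
= 18.

18


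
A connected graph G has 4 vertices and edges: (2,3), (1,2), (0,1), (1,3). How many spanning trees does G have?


By Kirchhoff's matrix tree theorem, the number of spanning trees equals
the determinant of any cofactor of the Laplacian matrix L.
G has 4 vertices and 4 edges.
Computing the (3 x 3) cofactor determinant gives 3.

3


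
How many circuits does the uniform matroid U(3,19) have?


In U(3,19), circuits are the (4)-element subsets.
Any set of 4 elements is dependent, and removing any one element gives
an independent set of size 3, so it is a minimal dependent set.
Number of circuits = C(19,4) = (19 * 18 * 17 * 16) / (1 * 2 * 3 * 4) = 3876.

3876


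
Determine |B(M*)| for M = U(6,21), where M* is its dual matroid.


The dual of U(r,n) is U(n-r, n) = U(15,21).
Bases of U(15,21) are all (15)-element subsets.
|B(M*)| = C(21,15) = 54264.

54264


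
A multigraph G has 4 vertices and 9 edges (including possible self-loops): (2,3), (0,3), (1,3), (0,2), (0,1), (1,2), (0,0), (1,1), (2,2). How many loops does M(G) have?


In a graphic matroid, a loop is a self-loop edge (u,u) with rank 0.
Examining all 9 edges for self-loops...
Self-loops found: (0,0), (1,1), (2,2)
Number of loops = 3.

3


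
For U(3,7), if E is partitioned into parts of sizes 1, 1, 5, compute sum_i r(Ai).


r(Ai) = min(|Ai|, 3) for each part.
Sum = min(1,3) + min(1,3) + min(5,3)
    = 1 + 1 + 3
    = 5.

5


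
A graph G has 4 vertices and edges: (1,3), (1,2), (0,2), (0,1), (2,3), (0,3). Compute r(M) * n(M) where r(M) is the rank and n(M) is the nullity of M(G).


r(M) = |V| - c = 4 - 1 = 3.
nullity = |E| - r(M) = 6 - 3 = 3.
Product = 3 * 3 = 9.

9


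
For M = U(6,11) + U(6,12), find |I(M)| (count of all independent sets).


For a direct sum, |I(M1+M2)| = |I(M1)| * |I(M2)|.
|I(U(6,11))| = sum C(11,k) for k=0..6 = 1486.
|I(U(6,12))| = sum C(12,k) for k=0..6 = 2510.
Total = 1486 * 2510 = 3729860.

3729860


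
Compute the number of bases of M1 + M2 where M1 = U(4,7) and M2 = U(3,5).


Bases of a direct sum M1 + M2: |B| = |B(M1)| * |B(M2)|.
|B(U(4,7))| = C(7,4) = 35.
|B(U(3,5))| = C(5,3) = 10.
Total bases = 35 * 10 = 350.

350


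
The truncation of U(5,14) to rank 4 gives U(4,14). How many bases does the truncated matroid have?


Truncating U(5,14) to rank 4 gives U(4,14).
Bases of U(4,14) are all 4-element subsets of 14 elements.
Number of bases = (14 choose 4) = 1001.

1001


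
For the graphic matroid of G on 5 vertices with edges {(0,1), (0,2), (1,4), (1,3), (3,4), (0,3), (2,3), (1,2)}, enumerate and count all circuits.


A circuit in a graphic matroid = edge set of a simple cycle.
G has 5 vertices and 8 edges.
Enumerating all minimal edge subsets forming cycles...
Total circuits found: 12.

12


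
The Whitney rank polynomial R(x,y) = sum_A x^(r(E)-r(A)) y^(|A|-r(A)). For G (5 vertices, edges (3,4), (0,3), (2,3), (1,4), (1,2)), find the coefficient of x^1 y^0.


R(x,y) = sum over A in 2^E of x^(r(E)-r(A)) * y^(|A|-r(A)).
G has 5 vertices, 5 edges. r(E) = 4.
Enumerate all 2^5 = 32 subsets.
Count subsets with r(E)-r(A)=1 and |A|-r(A)=0: 10.

10


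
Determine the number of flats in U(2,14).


Flats of U(2,14): every subset of size < 2 is a flat, plus E itself.
Count = C(14,0) + C(14,1) + 1
     = 1 + 14 + 1
     = 16.

16


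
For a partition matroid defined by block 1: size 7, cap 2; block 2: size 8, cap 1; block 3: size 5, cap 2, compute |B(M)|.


A basis picks exactly ci elements from block i.
Number of bases = product of C(|Si|, ci).
= C(7,2) * C(8,1) * C(5,2)
= 21 * 8 * 10
= 1680.

1680
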